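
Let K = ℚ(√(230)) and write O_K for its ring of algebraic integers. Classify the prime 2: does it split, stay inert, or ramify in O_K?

Since 230 ≢ 1 mod 4, the ring of integers is ℤ[√230] with discriminant 4·230 = 920.
Ramification test: 2 | 920. The prime 2 ramifies in K.

ramified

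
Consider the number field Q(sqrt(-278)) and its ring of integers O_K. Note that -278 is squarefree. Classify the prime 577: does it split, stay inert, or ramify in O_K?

inert

Since -278 ≢ 1 mod 4, the ring of integers is ℤ[√-278] with discriminant 4·(-278) = -1112.
Since gcd(577, -1112) = 1 the prime 577 does not ramify.
Compute (-278/577) via Euler: 299^((577-1)/2) mod 577 = 576, so (-278/577) = -1.
(-278/577) = -1, so 577 is inert.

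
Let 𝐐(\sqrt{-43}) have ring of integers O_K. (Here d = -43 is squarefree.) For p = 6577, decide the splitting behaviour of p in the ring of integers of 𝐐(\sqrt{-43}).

p splits

d = -43 ≡ 1 (mod 4), so O_K = ℤ[(1+√-43)/2] and disc(K) = d = -43.
Since gcd(6577, -43) = 1 the prime 6577 does not ramify.
Euler's criterion: (-43)^3288 mod 6577 = 1. Thus (-43|6577) = 1.
Legendre symbol 1 ⇒ 6577 is split.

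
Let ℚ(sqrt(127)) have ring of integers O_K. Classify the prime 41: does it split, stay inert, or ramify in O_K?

127 mod 4 = 3, hence disc K = 4·127 = 508 and O_K = ℤ[√127].
41 ∤ 508, so 41 is unramified.
Euler's criterion: 127^20 mod 41 = 1. Thus (127|41) = 1.
Legendre symbol 1 ⇒ 41 is split.

split — (41) = 𝔭₁𝔭₂ with 𝔭₁ ≠ 𝔭₂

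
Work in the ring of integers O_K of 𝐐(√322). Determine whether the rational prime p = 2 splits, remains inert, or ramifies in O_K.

ramified — (2) = 𝔭²

322 mod 4 = 2, hence disc K = 4·322 = 1288 and O_K = ℤ[√322].
Ramification test: 2 | 1288. The prime 2 ramifies in K.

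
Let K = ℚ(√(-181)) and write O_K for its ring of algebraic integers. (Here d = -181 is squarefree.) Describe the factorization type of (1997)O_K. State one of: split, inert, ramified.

inert — (1997) stays prime in O_K

Since -181 ≢ 1 mod 4, the ring of integers is ℤ[√-181] with discriminant 4·(-181) = -724.
disc(K) = -724 is not divisible by 1997; 1997 is unramified.
Euler's criterion: (-181)^998 mod 1997 = 1996. Thus (-181|1997) = -1.
d is a non-residue mod p, hence 1997 remains inert in O_K.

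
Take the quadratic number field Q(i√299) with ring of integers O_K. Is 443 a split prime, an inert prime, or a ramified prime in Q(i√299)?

-299 mod 4 = 1, hence disc K = -299 and O_K = ℤ[(1+√-299)/2].
443 ∤ -299, so 443 is unramified.
Compute (-299/443) via Euler: 144^((443-1)/2) mod 443 = 1, so (-299/443) = 1.
d is a quadratic residue mod p, hence 443 splits in O_K.

split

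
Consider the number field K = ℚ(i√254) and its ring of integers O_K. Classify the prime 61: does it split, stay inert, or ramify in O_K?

Since -254 ≢ 1 mod 4, the ring of integers is ℤ[√-254] with discriminant 4·(-254) = -1016.
disc(K) = -1016 is not divisible by 61; 61 is unramified.
(-254/61) = 51^30 mod 61 = 60, giving Legendre symbol -1.
d is a non-residue mod p, hence 61 remains inert in O_K.

p is inert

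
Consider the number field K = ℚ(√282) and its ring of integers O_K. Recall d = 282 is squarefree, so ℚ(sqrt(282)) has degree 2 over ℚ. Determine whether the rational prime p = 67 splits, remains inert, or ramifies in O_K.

d = 282 ≡ 2 (mod 4), so O_K = ℤ[√282] and disc(K) = 4d = 1128.
disc(K) = 1128 is not divisible by 67; 67 is unramified.
(282/67) = 14^33 mod 67 = 1, giving Legendre symbol 1.
(282/67) = 1, so 67 splits.

67 splits in O_K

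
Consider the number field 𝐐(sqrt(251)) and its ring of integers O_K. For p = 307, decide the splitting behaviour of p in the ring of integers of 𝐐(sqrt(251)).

split — (307) = 𝔭₁𝔭₂ with 𝔭₁ ≠ 𝔭₂

Since 251 ≢ 1 mod 4, the ring of integers is ℤ[√251] with discriminant 4·251 = 1004.
Since gcd(307, 1004) = 1 the prime 307 does not ramify.
Legendre symbol by Euler's criterion: (251/307) ≡ 251^153 ≡ 1 (mod 307), i.e. (251/307) = 1.
d is a quadratic residue mod p, hence 307 splits in O_K.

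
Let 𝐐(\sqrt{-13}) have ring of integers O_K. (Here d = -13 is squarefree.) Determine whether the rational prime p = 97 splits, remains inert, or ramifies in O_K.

-13 mod 4 = 3, hence disc K = 4·(-13) = -52 and O_K = ℤ[√-13].
Since gcd(97, -52) = 1 the prime 97 does not ramify.
(-13/97) = 84^48 mod 97 = 96, giving Legendre symbol -1.
(-13/97) = -1, so 97 is inert.

p is inert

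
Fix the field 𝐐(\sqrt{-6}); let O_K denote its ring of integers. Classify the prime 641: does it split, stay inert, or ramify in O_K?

Since -6 ≢ 1 mod 4, the ring of integers is ℤ[√-6] with discriminant 4·(-6) = -24.
641 ∤ -24, so 641 is unramified.
(-6/641) = 635^320 mod 641 = 640, giving Legendre symbol -1.
d is a non-residue mod p, hence 641 remains inert in O_K.

inert — (641) stays prime in O_K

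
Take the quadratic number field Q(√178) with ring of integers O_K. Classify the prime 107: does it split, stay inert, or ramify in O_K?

178 mod 4 = 2, hence disc K = 4·178 = 712 and O_K = ℤ[√178].
disc(K) = 712 is not divisible by 107; 107 is unramified.
Compute (178/107) via Euler: 71^((107-1)/2) mod 107 = 106, so (178/107) = -1.
d is a non-residue mod p, hence 107 remains inert in O_K.

inert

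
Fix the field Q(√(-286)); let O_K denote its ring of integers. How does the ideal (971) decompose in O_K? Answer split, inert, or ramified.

p is inert

Since -286 ≢ 1 mod 4, the ring of integers is ℤ[√-286] with discriminant 4·(-286) = -1144.
disc(K) = -1144 is not divisible by 971; 971 is unramified.
Compute (-286/971) via Euler: 685^((971-1)/2) mod 971 = 970, so (-286/971) = -1.
(-286/971) = -1, so 971 is inert.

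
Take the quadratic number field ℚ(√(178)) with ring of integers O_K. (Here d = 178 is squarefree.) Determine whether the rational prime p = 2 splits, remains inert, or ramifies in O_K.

ramified

d = 178 ≡ 2 (mod 4), so O_K = ℤ[√178] and disc(K) = 4d = 712.
Ramification test: 2 | 712. The prime 2 ramifies in K.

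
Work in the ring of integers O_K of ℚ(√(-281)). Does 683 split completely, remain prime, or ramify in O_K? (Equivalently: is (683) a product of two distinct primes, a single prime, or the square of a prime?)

Since -281 ≢ 1 mod 4, the ring of integers is ℤ[√-281] with discriminant 4·(-281) = -1124.
disc(K) = -1124 is not divisible by 683; 683 is unramified.
Euler's criterion: (-281)^341 mod 683 = 682. Thus (-281|683) = -1.
(-281/683) = -1, so 683 is inert.

inert — (683) stays prime in O_K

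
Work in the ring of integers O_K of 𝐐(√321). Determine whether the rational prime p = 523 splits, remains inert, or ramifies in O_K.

inert — (523) stays prime in O_K

Since 321 ≡ 1 mod 4, the ring of integers is ℤ[(1+√321)/2] with discriminant 321.
disc(K) = 321 is not divisible by 523; 523 is unramified.
Legendre symbol by Euler's criterion: (321/523) ≡ 321^261 ≡ 522 (mod 523), i.e. (321/523) = -1.
(321/523) = -1, so 523 is inert.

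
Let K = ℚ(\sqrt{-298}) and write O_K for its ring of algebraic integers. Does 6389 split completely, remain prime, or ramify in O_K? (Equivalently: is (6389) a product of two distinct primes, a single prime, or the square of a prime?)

split

-298 mod 4 = 2, hence disc K = 4·(-298) = -1192 and O_K = ℤ[√-298].
disc(K) = -1192 is not divisible by 6389; 6389 is unramified.
Euler's criterion: (-298)^3194 mod 6389 = 1. Thus (-298|6389) = 1.
d is a quadratic residue mod p, hence 6389 splits in O_K.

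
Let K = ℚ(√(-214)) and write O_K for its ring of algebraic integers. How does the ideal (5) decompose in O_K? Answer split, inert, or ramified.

Since -214 ≢ 1 mod 4, the ring of integers is ℤ[√-214] with discriminant 4·(-214) = -856.
5 ∤ -856, so 5 is unramified.
Euler's criterion: (-214)^2 mod 5 = 1. Thus (-214|5) = 1.
(-214/5) = 1, so 5 splits.

p splits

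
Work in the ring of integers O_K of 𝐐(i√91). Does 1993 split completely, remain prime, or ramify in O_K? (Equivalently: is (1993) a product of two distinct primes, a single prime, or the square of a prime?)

1993 remains inert

d = -91 ≡ 1 (mod 4), so O_K = ℤ[(1+√-91)/2] and disc(K) = d = -91.
disc(K) = -91 is not divisible by 1993; 1993 is unramified.
Euler's criterion: (-91)^996 mod 1993 = 1992. Thus (-91|1993) = -1.
d is a non-residue mod p, hence 1993 remains inert in O_K.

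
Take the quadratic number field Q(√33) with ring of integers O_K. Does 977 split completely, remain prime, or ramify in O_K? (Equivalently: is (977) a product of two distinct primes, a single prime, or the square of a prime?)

Since 33 ≡ 1 mod 4, the ring of integers is ℤ[(1+√33)/2] with discriminant 33.
Since gcd(977, 33) = 1 the prime 977 does not ramify.
Compute (33/977) via Euler: 33^((977-1)/2) mod 977 = 976, so (33/977) = -1.
d is a non-residue mod p, hence 977 remains inert in O_K.

remains prime (inert)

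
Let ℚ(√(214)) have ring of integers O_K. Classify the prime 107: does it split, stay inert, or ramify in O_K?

Since 214 ≢ 1 mod 4, the ring of integers is ℤ[√214] with discriminant 4·214 = 856.
disc(K) = 856 = 107·8, so p = 107 is ramified.

ramified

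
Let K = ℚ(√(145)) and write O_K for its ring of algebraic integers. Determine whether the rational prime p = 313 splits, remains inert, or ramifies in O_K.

p is inert

d = 145 ≡ 1 (mod 4), so O_K = ℤ[(1+√145)/2] and disc(K) = d = 145.
disc(K) = 145 is not divisible by 313; 313 is unramified.
Euler's criterion: 145^156 mod 313 = 312. Thus (145|313) = -1.
d is a non-residue mod p, hence 313 remains inert in O_K.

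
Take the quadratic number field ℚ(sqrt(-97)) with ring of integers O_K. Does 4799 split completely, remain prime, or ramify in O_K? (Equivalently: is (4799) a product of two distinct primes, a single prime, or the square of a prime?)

4799 splits in O_K

d = -97 ≡ 3 (mod 4), so O_K = ℤ[√-97] and disc(K) = 4d = -388.
4799 ∤ -388, so 4799 is unramified.
Compute (-97/4799) via Euler: 4702^((4799-1)/2) mod 4799 = 1, so (-97/4799) = 1.
Legendre symbol 1 ⇒ 4799 is split.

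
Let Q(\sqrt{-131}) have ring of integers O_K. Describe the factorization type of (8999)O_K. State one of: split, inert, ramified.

split

-131 mod 4 = 1, hence disc K = -131 and O_K = ℤ[(1+√-131)/2].
Since gcd(8999, -131) = 1 the prime 8999 does not ramify.
(-131/8999) = 8868^4499 mod 8999 = 1, giving Legendre symbol 1.
d is a quadratic residue mod p, hence 8999 splits in O_K.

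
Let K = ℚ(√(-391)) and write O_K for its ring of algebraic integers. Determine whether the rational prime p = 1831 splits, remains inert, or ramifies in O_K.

1831 splits in O_K

-391 mod 4 = 1, hence disc K = -391 and O_K = ℤ[(1+√-391)/2].
1831 ∤ -391, so 1831 is unramified.
(-391/1831) = 1440^915 mod 1831 = 1, giving Legendre symbol 1.
Legendre symbol 1 ⇒ 1831 is split.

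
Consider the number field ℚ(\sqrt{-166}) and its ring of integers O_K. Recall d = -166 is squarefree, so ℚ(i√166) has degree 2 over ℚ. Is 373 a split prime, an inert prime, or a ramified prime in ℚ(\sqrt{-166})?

-166 mod 4 = 2, hence disc K = 4·(-166) = -664 and O_K = ℤ[√-166].
disc(K) = -664 is not divisible by 373; 373 is unramified.
(-166/373) = 207^186 mod 373 = 372, giving Legendre symbol -1.
(-166/373) = -1, so 373 is inert.

p is inert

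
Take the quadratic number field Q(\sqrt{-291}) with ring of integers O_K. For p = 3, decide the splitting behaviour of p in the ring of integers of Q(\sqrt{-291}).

d = -291 ≡ 1 (mod 4), so O_K = ℤ[(1+√-291)/2] and disc(K) = d = -291.
disc(K) = -291 = 3·(-97), so p = 3 is ramified.

ramifies in O_K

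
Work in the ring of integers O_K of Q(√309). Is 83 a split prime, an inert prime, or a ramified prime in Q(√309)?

Since 309 ≡ 1 mod 4, the ring of integers is ℤ[(1+√309)/2] with discriminant 309.
83 ∤ 309, so 83 is unramified.
Legendre symbol by Euler's criterion: (309/83) ≡ 309^41 ≡ 82 (mod 83), i.e. (309/83) = -1.
(309/83) = -1, so 83 is inert.

inert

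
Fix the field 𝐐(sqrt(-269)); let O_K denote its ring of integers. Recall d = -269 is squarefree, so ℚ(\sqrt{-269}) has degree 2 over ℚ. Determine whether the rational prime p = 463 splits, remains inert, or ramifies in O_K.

Since -269 ≢ 1 mod 4, the ring of integers is ℤ[√-269] with discriminant 4·(-269) = -1076.
463 ∤ -1076, so 463 is unramified.
Legendre symbol by Euler's criterion: (-269/463) ≡ (-269)^231 ≡ 1 (mod 463), i.e. (-269/463) = 1.
Legendre symbol 1 ⇒ 463 is split.

splits completely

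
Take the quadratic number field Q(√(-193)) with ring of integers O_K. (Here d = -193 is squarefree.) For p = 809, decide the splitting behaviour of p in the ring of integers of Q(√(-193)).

remains prime (inert)

d = -193 ≡ 3 (mod 4), so O_K = ℤ[√-193] and disc(K) = 4d = -772.
Since gcd(809, -772) = 1 the prime 809 does not ramify.
Euler's criterion: (-193)^404 mod 809 = 808. Thus (-193|809) = -1.
Legendre symbol -1 ⇒ 809 is inert.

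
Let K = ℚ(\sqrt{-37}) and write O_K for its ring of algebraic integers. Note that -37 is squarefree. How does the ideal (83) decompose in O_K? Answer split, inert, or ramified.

83 remains inert

Since -37 ≢ 1 mod 4, the ring of integers is ℤ[√-37] with discriminant 4·(-37) = -148.
disc(K) = -148 is not divisible by 83; 83 is unramified.
Legendre symbol by Euler's criterion: (-37/83) ≡ (-37)^41 ≡ 82 (mod 83), i.e. (-37/83) = -1.
d is a non-residue mod p, hence 83 remains inert in O_K.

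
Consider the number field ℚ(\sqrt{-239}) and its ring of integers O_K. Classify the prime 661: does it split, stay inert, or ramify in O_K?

split

-239 mod 4 = 1, hence disc K = -239 and O_K = ℤ[(1+√-239)/2].
Since gcd(661, -239) = 1 the prime 661 does not ramify.
Legendre symbol by Euler's criterion: (-239/661) ≡ (-239)^330 ≡ 1 (mod 661), i.e. (-239/661) = 1.
Legendre symbol 1 ⇒ 661 is split.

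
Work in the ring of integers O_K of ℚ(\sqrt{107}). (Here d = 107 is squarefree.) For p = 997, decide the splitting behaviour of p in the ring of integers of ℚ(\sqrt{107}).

p splits

107 mod 4 = 3, hence disc K = 4·107 = 428 and O_K = ℤ[√107].
disc(K) = 428 is not divisible by 997; 997 is unramified.
Compute (107/997) via Euler: 107^((997-1)/2) mod 997 = 1, so (107/997) = 1.
d is a quadratic residue mod p, hence 997 splits in O_K.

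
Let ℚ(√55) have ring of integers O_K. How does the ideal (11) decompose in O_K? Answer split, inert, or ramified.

d = 55 ≡ 3 (mod 4), so O_K = ℤ[√55] and disc(K) = 4d = 220.
Ramification test: 11 | 220. The prime 11 ramifies in K.

ramifies in O_K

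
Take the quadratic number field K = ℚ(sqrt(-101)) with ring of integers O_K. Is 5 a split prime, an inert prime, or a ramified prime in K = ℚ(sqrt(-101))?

split

Since -101 ≢ 1 mod 4, the ring of integers is ℤ[√-101] with discriminant 4·(-101) = -404.
Since gcd(5, -404) = 1 the prime 5 does not ramify.
Legendre symbol by Euler's criterion: (-101/5) ≡ (-101)^2 ≡ 1 (mod 5), i.e. (-101/5) = 1.
(-101/5) = 1, so 5 splits.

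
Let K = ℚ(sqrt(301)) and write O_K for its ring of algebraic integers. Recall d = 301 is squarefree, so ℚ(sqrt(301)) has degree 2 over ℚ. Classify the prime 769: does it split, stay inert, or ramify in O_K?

inert

d = 301 ≡ 1 (mod 4), so O_K = ℤ[(1+√301)/2] and disc(K) = d = 301.
disc(K) = 301 is not divisible by 769; 769 is unramified.
(301/769) = 301^384 mod 769 = 768, giving Legendre symbol -1.
d is a non-residue mod p, hence 769 remains inert in O_K.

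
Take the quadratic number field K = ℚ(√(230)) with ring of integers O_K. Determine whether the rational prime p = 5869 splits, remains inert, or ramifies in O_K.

inert

Since 230 ≢ 1 mod 4, the ring of integers is ℤ[√230] with discriminant 4·230 = 920.
5869 ∤ 920, so 5869 is unramified.
(230/5869) = 230^2934 mod 5869 = 5868, giving Legendre symbol -1.
d is a non-residue mod p, hence 5869 remains inert in O_K.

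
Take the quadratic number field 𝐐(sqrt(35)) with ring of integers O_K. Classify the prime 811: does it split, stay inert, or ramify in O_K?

811 splits in O_K

Since 35 ≢ 1 mod 4, the ring of integers is ℤ[√35] with discriminant 4·35 = 140.
811 ∤ 140, so 811 is unramified.
Euler's criterion: 35^405 mod 811 = 1. Thus (35|811) = 1.
Legendre symbol 1 ⇒ 811 is split.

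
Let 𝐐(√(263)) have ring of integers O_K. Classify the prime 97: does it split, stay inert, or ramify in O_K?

inert — (97) stays prime in O_K

Since 263 ≢ 1 mod 4, the ring of integers is ℤ[√263] with discriminant 4·263 = 1052.
Since gcd(97, 1052) = 1 the prime 97 does not ramify.
Legendre symbol by Euler's criterion: (263/97) ≡ 263^48 ≡ 96 (mod 97), i.e. (263/97) = -1.
(263/97) = -1, so 97 is inert.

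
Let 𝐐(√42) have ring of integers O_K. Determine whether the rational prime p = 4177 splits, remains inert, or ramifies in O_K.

42 mod 4 = 2, hence disc K = 4·42 = 168 and O_K = ℤ[√42].
Since gcd(4177, 168) = 1 the prime 4177 does not ramify.
(42/4177) = 42^2088 mod 4177 = 4176, giving Legendre symbol -1.
d is a non-residue mod p, hence 4177 remains inert in O_K.

p is inert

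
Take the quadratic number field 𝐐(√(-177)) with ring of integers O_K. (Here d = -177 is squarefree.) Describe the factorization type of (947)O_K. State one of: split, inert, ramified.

p splits

d = -177 ≡ 3 (mod 4), so O_K = ℤ[√-177] and disc(K) = 4d = -708.
947 ∤ -708, so 947 is unramified.
Euler's criterion: (-177)^473 mod 947 = 1. Thus (-177|947) = 1.
d is a quadratic residue mod p, hence 947 splits in O_K.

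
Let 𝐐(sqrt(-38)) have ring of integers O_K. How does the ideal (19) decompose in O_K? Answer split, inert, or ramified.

p ramifies

-38 mod 4 = 2, hence disc K = 4·(-38) = -152 and O_K = ℤ[√-38].
disc(K) = -152 = 19·(-8), so p = 19 is ramified.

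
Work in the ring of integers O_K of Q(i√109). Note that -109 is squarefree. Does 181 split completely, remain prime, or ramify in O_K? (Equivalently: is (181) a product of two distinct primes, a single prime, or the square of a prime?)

remains prime (inert)

-109 mod 4 = 3, hence disc K = 4·(-109) = -436 and O_K = ℤ[√-109].
181 ∤ -436, so 181 is unramified.
Euler's criterion: (-109)^90 mod 181 = 180. Thus (-109|181) = -1.
d is a non-residue mod p, hence 181 remains inert in O_K.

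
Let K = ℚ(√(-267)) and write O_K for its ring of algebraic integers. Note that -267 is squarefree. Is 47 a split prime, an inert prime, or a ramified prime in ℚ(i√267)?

Since -267 ≡ 1 mod 4, the ring of integers is ℤ[(1+√-267)/2] with discriminant -267.
47 ∤ -267, so 47 is unramified.
(-267/47) = 15^23 mod 47 = 46, giving Legendre symbol -1.
(-267/47) = -1, so 47 is inert.

inert — (47) stays prime in O_K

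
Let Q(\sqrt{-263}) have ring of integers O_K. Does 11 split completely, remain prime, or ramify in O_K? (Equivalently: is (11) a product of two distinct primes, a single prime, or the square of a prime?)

d = -263 ≡ 1 (mod 4), so O_K = ℤ[(1+√-263)/2] and disc(K) = d = -263.
11 ∤ -263, so 11 is unramified.
(-263/11) = 1^5 mod 11 = 1, giving Legendre symbol 1.
(-263/11) = 1, so 11 splits.

split — (11) = 𝔭₁𝔭₂ with 𝔭₁ ≠ 𝔭₂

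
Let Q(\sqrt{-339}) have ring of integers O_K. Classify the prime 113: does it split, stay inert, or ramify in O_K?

d = -339 ≡ 1 (mod 4), so O_K = ℤ[(1+√-339)/2] and disc(K) = d = -339.
113 divides disc(K) = -339, so 113 ramifies.

p ramifies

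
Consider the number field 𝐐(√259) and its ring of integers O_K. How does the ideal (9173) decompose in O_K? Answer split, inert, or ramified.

inert — (9173) stays prime in O_K

Since 259 ≢ 1 mod 4, the ring of integers is ℤ[√259] with discriminant 4·259 = 1036.
Since gcd(9173, 1036) = 1 the prime 9173 does not ramify.
(259/9173) = 259^4586 mod 9173 = 9172, giving Legendre symbol -1.
d is a non-residue mod p, hence 9173 remains inert in O_K.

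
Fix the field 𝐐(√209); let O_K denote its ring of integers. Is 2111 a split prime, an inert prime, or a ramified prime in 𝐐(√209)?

split

Since 209 ≡ 1 mod 4, the ring of integers is ℤ[(1+√209)/2] with discriminant 209.
2111 ∤ 209, so 2111 is unramified.
Euler's criterion: 209^1055 mod 2111 = 1. Thus (209|2111) = 1.
d is a quadratic residue mod p, hence 2111 splits in O_K.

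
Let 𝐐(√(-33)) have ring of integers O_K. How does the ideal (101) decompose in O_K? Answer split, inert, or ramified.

Since -33 ≢ 1 mod 4, the ring of integers is ℤ[√-33] with discriminant 4·(-33) = -132.
Since gcd(101, -132) = 1 the prime 101 does not ramify.
Euler's criterion: (-33)^50 mod 101 = 1. Thus (-33|101) = 1.
Legendre symbol 1 ⇒ 101 is split.

p splits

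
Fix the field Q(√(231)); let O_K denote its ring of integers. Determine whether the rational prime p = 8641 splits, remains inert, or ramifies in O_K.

8641 splits in O_K

231 mod 4 = 3, hence disc K = 4·231 = 924 and O_K = ℤ[√231].
8641 ∤ 924, so 8641 is unramified.
Euler's criterion: 231^4320 mod 8641 = 1. Thus (231|8641) = 1.
(231/8641) = 1, so 8641 splits.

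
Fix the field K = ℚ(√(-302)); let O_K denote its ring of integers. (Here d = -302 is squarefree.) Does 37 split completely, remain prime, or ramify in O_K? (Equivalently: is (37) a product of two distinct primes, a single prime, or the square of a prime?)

inert

Since -302 ≢ 1 mod 4, the ring of integers is ℤ[√-302] with discriminant 4·(-302) = -1208.
disc(K) = -1208 is not divisible by 37; 37 is unramified.
Compute (-302/37) via Euler: 31^((37-1)/2) mod 37 = 36, so (-302/37) = -1.
Legendre symbol -1 ⇒ 37 is inert.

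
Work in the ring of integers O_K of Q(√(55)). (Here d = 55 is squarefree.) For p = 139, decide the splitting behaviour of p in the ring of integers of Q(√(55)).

d = 55 ≡ 3 (mod 4), so O_K = ℤ[√55] and disc(K) = 4d = 220.
disc(K) = 220 is not divisible by 139; 139 is unramified.
Euler's criterion: 55^69 mod 139 = 1. Thus (55|139) = 1.
Legendre symbol 1 ⇒ 139 is split.

split — (139) = 𝔭₁𝔭₂ with 𝔭₁ ≠ 𝔭₂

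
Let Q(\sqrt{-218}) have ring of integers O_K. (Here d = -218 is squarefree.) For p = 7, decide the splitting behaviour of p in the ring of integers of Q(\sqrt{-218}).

7 remains inert

-218 mod 4 = 2, hence disc K = 4·(-218) = -872 and O_K = ℤ[√-218].
Since gcd(7, -872) = 1 the prime 7 does not ramify.
Compute (-218/7) via Euler: 6^((7-1)/2) mod 7 = 6, so (-218/7) = -1.
(-218/7) = -1, so 7 is inert.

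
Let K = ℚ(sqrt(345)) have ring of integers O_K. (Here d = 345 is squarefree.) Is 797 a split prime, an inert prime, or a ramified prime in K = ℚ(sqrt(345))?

345 mod 4 = 1, hence disc K = 345 and O_K = ℤ[(1+√345)/2].
Since gcd(797, 345) = 1 the prime 797 does not ramify.
Compute (345/797) via Euler: 345^((797-1)/2) mod 797 = 796, so (345/797) = -1.
Legendre symbol -1 ⇒ 797 is inert.

inert — (797) stays prime in O_K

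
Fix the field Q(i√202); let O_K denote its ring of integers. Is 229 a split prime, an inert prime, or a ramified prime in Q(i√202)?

d = -202 ≡ 2 (mod 4), so O_K = ℤ[√-202] and disc(K) = 4d = -808.
229 ∤ -808, so 229 is unramified.
(-202/229) = 27^114 mod 229 = 1, giving Legendre symbol 1.
(-202/229) = 1, so 229 splits.

split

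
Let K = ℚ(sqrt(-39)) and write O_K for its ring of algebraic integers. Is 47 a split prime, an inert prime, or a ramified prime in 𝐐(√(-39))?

d = -39 ≡ 1 (mod 4), so O_K = ℤ[(1+√-39)/2] and disc(K) = d = -39.
47 ∤ -39, so 47 is unramified.
Euler's criterion: (-39)^23 mod 47 = 1. Thus (-39|47) = 1.
(-39/47) = 1, so 47 splits.

p splits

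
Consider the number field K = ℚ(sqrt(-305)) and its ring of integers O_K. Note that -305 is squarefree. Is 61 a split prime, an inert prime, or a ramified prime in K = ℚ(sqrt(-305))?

d = -305 ≡ 3 (mod 4), so O_K = ℤ[√-305] and disc(K) = 4d = -1220.
Ramification test: 61 | -1220. The prime 61 ramifies in K.

p ramifies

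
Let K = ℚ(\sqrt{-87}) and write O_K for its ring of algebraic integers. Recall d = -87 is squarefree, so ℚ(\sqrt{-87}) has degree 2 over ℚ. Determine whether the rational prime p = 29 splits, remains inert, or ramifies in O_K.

ramified — (29) = 𝔭²

Since -87 ≡ 1 mod 4, the ring of integers is ℤ[(1+√-87)/2] with discriminant -87.
29 divides disc(K) = -87, so 29 ramifies.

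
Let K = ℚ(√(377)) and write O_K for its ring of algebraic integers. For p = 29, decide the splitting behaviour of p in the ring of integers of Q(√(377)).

ramified

377 mod 4 = 1, hence disc K = 377 and O_K = ℤ[(1+√377)/2].
29 divides disc(K) = 377, so 29 ramifies.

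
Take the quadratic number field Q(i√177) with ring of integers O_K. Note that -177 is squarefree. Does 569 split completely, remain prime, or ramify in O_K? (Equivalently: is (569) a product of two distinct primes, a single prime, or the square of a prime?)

splits completely

-177 mod 4 = 3, hence disc K = 4·(-177) = -708 and O_K = ℤ[√-177].
Since gcd(569, -708) = 1 the prime 569 does not ramify.
(-177/569) = 392^284 mod 569 = 1, giving Legendre symbol 1.
Legendre symbol 1 ⇒ 569 is split.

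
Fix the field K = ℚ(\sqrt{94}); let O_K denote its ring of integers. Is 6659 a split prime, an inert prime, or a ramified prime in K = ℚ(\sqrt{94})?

split

d = 94 ≡ 2 (mod 4), so O_K = ℤ[√94] and disc(K) = 4d = 376.
6659 ∤ 376, so 6659 is unramified.
Legendre symbol by Euler's criterion: (94/6659) ≡ 94^3329 ≡ 1 (mod 6659), i.e. (94/6659) = 1.
Legendre symbol 1 ⇒ 6659 is split.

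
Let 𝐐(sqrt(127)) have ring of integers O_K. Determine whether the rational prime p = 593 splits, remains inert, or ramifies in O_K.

p is inert

Since 127 ≢ 1 mod 4, the ring of integers is ℤ[√127] with discriminant 4·127 = 508.
Since gcd(593, 508) = 1 the prime 593 does not ramify.
Legendre symbol by Euler's criterion: (127/593) ≡ 127^296 ≡ 592 (mod 593), i.e. (127/593) = -1.
Legendre symbol -1 ⇒ 593 is inert.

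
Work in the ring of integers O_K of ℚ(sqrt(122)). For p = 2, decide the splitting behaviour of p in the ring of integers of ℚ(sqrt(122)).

ramifies in O_K

d = 122 ≡ 2 (mod 4), so O_K = ℤ[√122] and disc(K) = 4d = 488.
2 divides disc(K) = 488, so 2 ramifies.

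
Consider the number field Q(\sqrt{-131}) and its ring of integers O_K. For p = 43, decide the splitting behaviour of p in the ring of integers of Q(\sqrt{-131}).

p splits

d = -131 ≡ 1 (mod 4), so O_K = ℤ[(1+√-131)/2] and disc(K) = d = -131.
disc(K) = -131 is not divisible by 43; 43 is unramified.
Compute (-131/43) via Euler: 41^((43-1)/2) mod 43 = 1, so (-131/43) = 1.
(-131/43) = 1, so 43 splits.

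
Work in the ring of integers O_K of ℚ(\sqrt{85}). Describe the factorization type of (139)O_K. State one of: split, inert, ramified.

85 mod 4 = 1, hence disc K = 85 and O_K = ℤ[(1+√85)/2].
139 ∤ 85, so 139 is unramified.
(85/139) = 85^69 mod 139 = 138, giving Legendre symbol -1.
d is a non-residue mod p, hence 139 remains inert in O_K.

inert — (139) stays prime in O_K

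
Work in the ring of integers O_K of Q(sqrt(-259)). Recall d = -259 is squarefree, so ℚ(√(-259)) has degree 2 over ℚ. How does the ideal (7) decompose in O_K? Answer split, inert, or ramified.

ramified

-259 mod 4 = 1, hence disc K = -259 and O_K = ℤ[(1+√-259)/2].
Ramification test: 7 | -259. The prime 7 ramifies in K.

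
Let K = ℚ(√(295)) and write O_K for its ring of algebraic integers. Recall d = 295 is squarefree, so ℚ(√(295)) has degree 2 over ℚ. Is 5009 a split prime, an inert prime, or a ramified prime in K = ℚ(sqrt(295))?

5009 splits in O_K

Since 295 ≢ 1 mod 4, the ring of integers is ℤ[√295] with discriminant 4·295 = 1180.
5009 ∤ 1180, so 5009 is unramified.
Compute (295/5009) via Euler: 295^((5009-1)/2) mod 5009 = 1, so (295/5009) = 1.
Legendre symbol 1 ⇒ 5009 is split.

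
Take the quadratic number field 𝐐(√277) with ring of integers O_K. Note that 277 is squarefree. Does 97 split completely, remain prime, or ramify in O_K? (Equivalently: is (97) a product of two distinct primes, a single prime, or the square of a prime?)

277 mod 4 = 1, hence disc K = 277 and O_K = ℤ[(1+√277)/2].
disc(K) = 277 is not divisible by 97; 97 is unramified.
Legendre symbol by Euler's criterion: (277/97) ≡ 277^48 ≡ 96 (mod 97), i.e. (277/97) = -1.
d is a non-residue mod p, hence 97 remains inert in O_K.

remains prime (inert)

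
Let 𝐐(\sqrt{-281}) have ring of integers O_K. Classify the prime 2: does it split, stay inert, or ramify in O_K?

ramified

-281 mod 4 = 3, hence disc K = 4·(-281) = -1124 and O_K = ℤ[√-281].
disc(K) = -1124 = 2·(-562), so p = 2 is ramified.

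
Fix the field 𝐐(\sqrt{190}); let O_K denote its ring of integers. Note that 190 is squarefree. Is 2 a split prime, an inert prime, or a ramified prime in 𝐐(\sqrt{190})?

190 mod 4 = 2, hence disc K = 4·190 = 760 and O_K = ℤ[√190].
disc(K) = 760 = 2·380, so p = 2 is ramified.

ramified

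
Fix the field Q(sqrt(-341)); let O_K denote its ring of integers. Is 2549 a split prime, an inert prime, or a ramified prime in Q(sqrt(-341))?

Since -341 ≢ 1 mod 4, the ring of integers is ℤ[√-341] with discriminant 4·(-341) = -1364.
disc(K) = -1364 is not divisible by 2549; 2549 is unramified.
(-341/2549) = 2208^1274 mod 2549 = 2548, giving Legendre symbol -1.
(-341/2549) = -1, so 2549 is inert.

p is inert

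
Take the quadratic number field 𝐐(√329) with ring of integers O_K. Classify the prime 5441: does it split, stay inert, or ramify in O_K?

329 mod 4 = 1, hence disc K = 329 and O_K = ℤ[(1+√329)/2].
Since gcd(5441, 329) = 1 the prime 5441 does not ramify.
(329/5441) = 329^2720 mod 5441 = 1, giving Legendre symbol 1.
Legendre symbol 1 ⇒ 5441 is split.

splits completely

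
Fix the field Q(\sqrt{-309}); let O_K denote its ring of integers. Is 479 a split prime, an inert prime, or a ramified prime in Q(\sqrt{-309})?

Since -309 ≢ 1 mod 4, the ring of integers is ℤ[√-309] with discriminant 4·(-309) = -1236.
disc(K) = -1236 is not divisible by 479; 479 is unramified.
(-309/479) = 170^239 mod 479 = 478, giving Legendre symbol -1.
(-309/479) = -1, so 479 is inert.

inert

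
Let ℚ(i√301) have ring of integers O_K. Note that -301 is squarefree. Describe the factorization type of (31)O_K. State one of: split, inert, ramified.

Since -301 ≢ 1 mod 4, the ring of integers is ℤ[√-301] with discriminant 4·(-301) = -1204.
disc(K) = -1204 is not divisible by 31; 31 is unramified.
Legendre symbol by Euler's criterion: (-301/31) ≡ (-301)^15 ≡ 1 (mod 31), i.e. (-301/31) = 1.
Legendre symbol 1 ⇒ 31 is split.

splits completely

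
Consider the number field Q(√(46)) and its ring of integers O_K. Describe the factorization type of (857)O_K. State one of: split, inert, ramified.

split

Since 46 ≢ 1 mod 4, the ring of integers is ℤ[√46] with discriminant 4·46 = 184.
Since gcd(857, 184) = 1 the prime 857 does not ramify.
(46/857) = 46^428 mod 857 = 1, giving Legendre symbol 1.
(46/857) = 1, so 857 splits.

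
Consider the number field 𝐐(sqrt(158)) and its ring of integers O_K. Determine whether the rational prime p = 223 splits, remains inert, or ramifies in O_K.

d = 158 ≡ 2 (mod 4), so O_K = ℤ[√158] and disc(K) = 4d = 632.
Since gcd(223, 632) = 1 the prime 223 does not ramify.
Euler's criterion: 158^111 mod 223 = 222. Thus (158|223) = -1.
(158/223) = -1, so 223 is inert.

223 remains inert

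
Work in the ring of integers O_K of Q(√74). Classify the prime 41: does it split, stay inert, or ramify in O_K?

d = 74 ≡ 2 (mod 4), so O_K = ℤ[√74] and disc(K) = 4d = 296.
disc(K) = 296 is not divisible by 41; 41 is unramified.
(74/41) = 33^20 mod 41 = 1, giving Legendre symbol 1.
(74/41) = 1, so 41 splits.

41 splits in O_K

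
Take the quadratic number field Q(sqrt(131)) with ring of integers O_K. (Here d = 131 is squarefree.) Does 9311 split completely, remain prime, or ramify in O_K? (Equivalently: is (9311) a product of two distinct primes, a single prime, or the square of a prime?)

split — (9311) = 𝔭₁𝔭₂ with 𝔭₁ ≠ 𝔭₂

d = 131 ≡ 3 (mod 4), so O_K = ℤ[√131] and disc(K) = 4d = 524.
Since gcd(9311, 524) = 1 the prime 9311 does not ramify.
(131/9311) = 131^4655 mod 9311 = 1, giving Legendre symbol 1.
(131/9311) = 1, so 9311 splits.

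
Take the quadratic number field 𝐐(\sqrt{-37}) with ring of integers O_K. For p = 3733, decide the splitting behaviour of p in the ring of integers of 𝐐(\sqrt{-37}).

split — (3733) = 𝔭₁𝔭₂ with 𝔭₁ ≠ 𝔭₂

Since -37 ≢ 1 mod 4, the ring of integers is ℤ[√-37] with discriminant 4·(-37) = -148.
Since gcd(3733, -148) = 1 the prime 3733 does not ramify.
Legendre symbol by Euler's criterion: (-37/3733) ≡ (-37)^1866 ≡ 1 (mod 3733), i.e. (-37/3733) = 1.
(-37/3733) = 1, so 3733 splits.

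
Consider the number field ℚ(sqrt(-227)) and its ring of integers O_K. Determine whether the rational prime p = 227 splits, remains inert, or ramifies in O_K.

Since -227 ≡ 1 mod 4, the ring of integers is ℤ[(1+√-227)/2] with discriminant -227.
Ramification test: 227 | -227. The prime 227 ramifies in K.

ramified — (227) = 𝔭²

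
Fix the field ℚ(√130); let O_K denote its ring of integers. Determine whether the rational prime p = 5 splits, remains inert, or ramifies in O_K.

ramifies in O_K

130 mod 4 = 2, hence disc K = 4·130 = 520 and O_K = ℤ[√130].
disc(K) = 520 = 5·104, so p = 5 is ramified.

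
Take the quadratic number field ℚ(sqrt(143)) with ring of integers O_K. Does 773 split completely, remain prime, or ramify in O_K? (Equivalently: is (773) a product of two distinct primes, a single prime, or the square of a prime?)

Since 143 ≢ 1 mod 4, the ring of integers is ℤ[√143] with discriminant 4·143 = 572.
Since gcd(773, 572) = 1 the prime 773 does not ramify.
(143/773) = 143^386 mod 773 = 772, giving Legendre symbol -1.
d is a non-residue mod p, hence 773 remains inert in O_K.

inert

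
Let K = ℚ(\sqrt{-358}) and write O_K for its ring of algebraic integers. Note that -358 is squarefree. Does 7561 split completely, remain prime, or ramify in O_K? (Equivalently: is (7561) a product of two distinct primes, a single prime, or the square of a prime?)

-358 mod 4 = 2, hence disc K = 4·(-358) = -1432 and O_K = ℤ[√-358].
disc(K) = -1432 is not divisible by 7561; 7561 is unramified.
(-358/7561) = 7203^3780 mod 7561 = 1, giving Legendre symbol 1.
Legendre symbol 1 ⇒ 7561 is split.

7561 splits in O_K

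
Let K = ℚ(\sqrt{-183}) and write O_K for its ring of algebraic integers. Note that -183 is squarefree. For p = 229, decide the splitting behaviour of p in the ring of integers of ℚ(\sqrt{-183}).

p splits

d = -183 ≡ 1 (mod 4), so O_K = ℤ[(1+√-183)/2] and disc(K) = d = -183.
229 ∤ -183, so 229 is unramified.
(-183/229) = 46^114 mod 229 = 1, giving Legendre symbol 1.
(-183/229) = 1, so 229 splits.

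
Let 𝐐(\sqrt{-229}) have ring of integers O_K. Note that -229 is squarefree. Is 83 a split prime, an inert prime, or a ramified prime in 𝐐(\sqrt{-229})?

Since -229 ≢ 1 mod 4, the ring of integers is ℤ[√-229] with discriminant 4·(-229) = -916.
83 ∤ -916, so 83 is unramified.
(-229/83) = 20^41 mod 83 = 82, giving Legendre symbol -1.
Legendre symbol -1 ⇒ 83 is inert.

83 remains inert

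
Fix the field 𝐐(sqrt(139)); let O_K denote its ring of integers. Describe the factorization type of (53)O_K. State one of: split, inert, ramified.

remains prime (inert)

Since 139 ≢ 1 mod 4, the ring of integers is ℤ[√139] with discriminant 4·139 = 556.
53 ∤ 556, so 53 is unramified.
Euler's criterion: 139^26 mod 53 = 52. Thus (139|53) = -1.
Legendre symbol -1 ⇒ 53 is inert.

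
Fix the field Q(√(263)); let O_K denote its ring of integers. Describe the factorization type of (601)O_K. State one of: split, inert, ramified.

Since 263 ≢ 1 mod 4, the ring of integers is ℤ[√263] with discriminant 4·263 = 1052.
disc(K) = 1052 is not divisible by 601; 601 is unramified.
Legendre symbol by Euler's criterion: (263/601) ≡ 263^300 ≡ 1 (mod 601), i.e. (263/601) = 1.
d is a quadratic residue mod p, hence 601 splits in O_K.

p splits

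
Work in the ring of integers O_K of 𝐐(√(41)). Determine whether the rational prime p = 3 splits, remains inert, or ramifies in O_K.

3 remains inert

41 mod 4 = 1, hence disc K = 41 and O_K = ℤ[(1+√41)/2].
Since gcd(3, 41) = 1 the prime 3 does not ramify.
Euler's criterion: 41^1 mod 3 = 2. Thus (41|3) = -1.
d is a non-residue mod p, hence 3 remains inert in O_K.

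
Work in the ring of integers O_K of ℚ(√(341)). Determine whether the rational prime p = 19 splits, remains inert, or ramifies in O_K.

341 mod 4 = 1, hence disc K = 341 and O_K = ℤ[(1+√341)/2].
19 ∤ 341, so 19 is unramified.
(341/19) = 18^9 mod 19 = 18, giving Legendre symbol -1.
Legendre symbol -1 ⇒ 19 is inert.

remains prime (inert)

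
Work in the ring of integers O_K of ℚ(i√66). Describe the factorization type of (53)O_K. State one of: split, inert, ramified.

d = -66 ≡ 2 (mod 4), so O_K = ℤ[√-66] and disc(K) = 4d = -264.
53 ∤ -264, so 53 is unramified.
Euler's criterion: (-66)^26 mod 53 = 1. Thus (-66|53) = 1.
Legendre symbol 1 ⇒ 53 is split.

53 splits in O_K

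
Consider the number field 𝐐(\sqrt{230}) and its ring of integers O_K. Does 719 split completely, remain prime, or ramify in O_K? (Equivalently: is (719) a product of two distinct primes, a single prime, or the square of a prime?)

Since 230 ≢ 1 mod 4, the ring of integers is ℤ[√230] with discriminant 4·230 = 920.
disc(K) = 920 is not divisible by 719; 719 is unramified.
Euler's criterion: 230^359 mod 719 = 718. Thus (230|719) = -1.
d is a non-residue mod p, hence 719 remains inert in O_K.

p is inert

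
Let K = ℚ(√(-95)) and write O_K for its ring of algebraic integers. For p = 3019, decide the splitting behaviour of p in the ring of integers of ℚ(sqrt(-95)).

split — (3019) = 𝔭₁𝔭₂ with 𝔭₁ ≠ 𝔭₂

d = -95 ≡ 1 (mod 4), so O_K = ℤ[(1+√-95)/2] and disc(K) = d = -95.
Since gcd(3019, -95) = 1 the prime 3019 does not ramify.
Compute (-95/3019) via Euler: 2924^((3019-1)/2) mod 3019 = 1, so (-95/3019) = 1.
(-95/3019) = 1, so 3019 splits.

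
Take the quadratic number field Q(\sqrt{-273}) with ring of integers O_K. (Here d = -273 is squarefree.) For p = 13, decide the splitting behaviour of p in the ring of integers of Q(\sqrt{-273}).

p ramifies

Since -273 ≢ 1 mod 4, the ring of integers is ℤ[√-273] with discriminant 4·(-273) = -1092.
13 divides disc(K) = -1092, so 13 ramifies.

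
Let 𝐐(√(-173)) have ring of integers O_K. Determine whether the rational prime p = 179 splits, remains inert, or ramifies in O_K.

Since -173 ≢ 1 mod 4, the ring of integers is ℤ[√-173] with discriminant 4·(-173) = -692.
179 ∤ -692, so 179 is unramified.
Compute (-173/179) via Euler: 6^((179-1)/2) mod 179 = 178, so (-173/179) = -1.
(-173/179) = -1, so 179 is inert.

remains prime (inert)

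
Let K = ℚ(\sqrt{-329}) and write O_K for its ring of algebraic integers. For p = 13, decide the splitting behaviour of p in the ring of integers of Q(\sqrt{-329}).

splits completely

-329 mod 4 = 3, hence disc K = 4·(-329) = -1316 and O_K = ℤ[√-329].
disc(K) = -1316 is not divisible by 13; 13 is unramified.
Euler's criterion: (-329)^6 mod 13 = 1. Thus (-329|13) = 1.
(-329/13) = 1, so 13 splits.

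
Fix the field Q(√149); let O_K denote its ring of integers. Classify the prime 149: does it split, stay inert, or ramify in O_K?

ramifies in O_K

149 mod 4 = 1, hence disc K = 149 and O_K = ℤ[(1+√149)/2].
149 divides disc(K) = 149, so 149 ramifies.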